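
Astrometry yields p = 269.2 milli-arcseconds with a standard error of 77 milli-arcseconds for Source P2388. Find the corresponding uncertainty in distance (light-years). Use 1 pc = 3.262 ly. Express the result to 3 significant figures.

d = 1/p, so σ_d = σ_p / p².
σ_d = 0.0770 / (0.2692)² = 0.0770 / 0.072469 = 1.0625 pc = 1.0625 × 3.262 ly = 3.4659 ly.

3.47 ly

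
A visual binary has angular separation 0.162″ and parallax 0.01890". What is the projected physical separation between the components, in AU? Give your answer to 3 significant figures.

d = 1/p = 1/0.01890″ = 52.91 pc.
At distance d (pc), an angle of θ arcsec spans θ·d AU: s = 0.162 × 52.91 = 8.5714 AU.

8.57 AU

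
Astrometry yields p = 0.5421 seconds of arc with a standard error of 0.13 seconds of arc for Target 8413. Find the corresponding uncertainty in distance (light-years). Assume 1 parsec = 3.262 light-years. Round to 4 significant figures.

1.443 ly

d = 1/p, so σ_d = σ_p / p².
σ_d = 0.130 / (0.5421)² = 0.130 / 0.29387 = 0.44237 pc = 0.44237 × 3.262 ly = 1.443 ly.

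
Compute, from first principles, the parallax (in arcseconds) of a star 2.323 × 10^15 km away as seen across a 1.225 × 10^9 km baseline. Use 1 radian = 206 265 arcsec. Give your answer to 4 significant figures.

θ ≈ B/d = (1.225 × 10^9) / (2.323 × 10^15) = 5.2734 × 10^-7 rad.
In arcseconds: 5.2734 × 10^-7 × 206265 = 0.10877″.

0.1088 arcsec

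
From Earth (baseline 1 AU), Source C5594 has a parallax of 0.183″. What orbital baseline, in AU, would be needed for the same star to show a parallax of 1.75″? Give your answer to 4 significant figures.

9.563 AU

Parallax scales linearly with baseline: p ∝ B, so B = p_target / p_Earth × 1 AU.
B = 1.75 / 0.183 = 9.5628 AU.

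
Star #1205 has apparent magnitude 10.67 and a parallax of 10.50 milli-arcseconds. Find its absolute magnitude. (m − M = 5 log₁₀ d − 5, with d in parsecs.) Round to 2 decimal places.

d = 1/p = 1/0.01050″ = 95.238 pc.
m − M = 5 log₁₀(95.238) − 5 = 9.8941 − 5 = 4.8941.
M = m − (m − M) = 10.67 − 4.8941 = 5.78.

M = 5.78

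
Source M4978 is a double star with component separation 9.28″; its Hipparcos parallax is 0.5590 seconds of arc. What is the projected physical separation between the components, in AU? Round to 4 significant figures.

16.60 AU

d = 1/p = 1/0.5590″ = 1.7889 pc.
At distance d (pc), an angle of θ arcsec spans θ·d AU: s = 9.28 × 1.7889 = 16.601 AU.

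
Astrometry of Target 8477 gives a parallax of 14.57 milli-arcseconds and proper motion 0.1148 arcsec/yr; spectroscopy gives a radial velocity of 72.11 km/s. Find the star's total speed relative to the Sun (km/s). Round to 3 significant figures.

d = 1/p = 1/0.01457″ = 68.634 pc.
v_t = 4.740 μ d = 4.740 × 0.1148 × 68.634 = 37.347 km/s.
v = √(v_r² + v_t²) = √(72.11² + 37.347²) = √6594.65 = 81.207 km/s.

81.2 km/s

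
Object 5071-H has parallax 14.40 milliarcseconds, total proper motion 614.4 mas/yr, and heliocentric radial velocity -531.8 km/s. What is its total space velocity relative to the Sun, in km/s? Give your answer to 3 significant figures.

569 km/s

d = 1/p = 1/0.01440″ = 69.444 pc.
μ = 614.4 mas/yr = 0.6144 ″/yr.
v_t = 4.740 μ d = 4.740 × 0.6144 × 69.444 = 202.24 km/s.
v = √(v_r² + v_t²) = √((-531.8)² + 202.24²) = √323712 = 568.96 km/s.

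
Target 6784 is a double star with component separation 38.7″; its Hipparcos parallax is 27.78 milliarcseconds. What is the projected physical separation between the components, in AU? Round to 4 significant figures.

1393 AU

d = 1/p = 1/0.02778″ = 35.997 pc.
At distance d (pc), an angle of θ arcsec spans θ·d AU: s = 38.7 × 35.997 = 1393.1 AU.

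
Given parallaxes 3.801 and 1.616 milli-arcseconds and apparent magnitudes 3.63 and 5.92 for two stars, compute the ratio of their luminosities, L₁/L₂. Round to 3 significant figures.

L₁/L₂ = 1.49

d₁ = 1/p₁ = 1/0.003801″ = 263.09 pc; d₂ = 1/p₂ = 1/0.001616″ = 618.81 pc.
M₁ = m₁ − 5 log₁₀ d₁ + 5 = 3.63 − 12.1005 + 5 = -3.4705.
M₂ = 5.92 − 13.9578 + 5 = -3.0378.
L₁/L₂ = 10^(0.4(M₂ − M₁)) = 10^(0.4 × 0.4327) = 10^0.17308 = 1.4896.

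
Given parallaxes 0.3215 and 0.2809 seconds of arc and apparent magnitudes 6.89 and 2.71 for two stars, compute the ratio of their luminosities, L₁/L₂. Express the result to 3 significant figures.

L₁/L₂ = 0.0162

d₁ = 1/p₁ = 1/0.3215″ = 3.1104 pc; d₂ = 1/p₂ = 1/0.2809″ = 3.56 pc.
M₁ = m₁ − 5 log₁₀ d₁ + 5 = 6.89 − 2.4641 + 5 = 9.4259.
M₂ = 2.71 − 2.7572 + 5 = 4.9528.
L₁/L₂ = 10^(0.4(M₂ − M₁)) = 10^(0.4 × (-4.4731)) = 10^(-1.78924) = 0.016247.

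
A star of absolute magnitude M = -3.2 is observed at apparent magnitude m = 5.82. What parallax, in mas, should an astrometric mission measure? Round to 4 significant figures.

1.570 mas

m − M = 5.82 − (-3.2) = 9.02.
d = 10^((m−M)/5 + 1) = 10^2.804 = 636.8 pc.
p = 1/d = 1/636.8 = 0.0015704 arcsec = 1.5704 mas.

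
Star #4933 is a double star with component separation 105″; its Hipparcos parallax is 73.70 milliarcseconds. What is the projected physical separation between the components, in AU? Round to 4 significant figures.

d = 1/p = 1/0.07370″ = 13.569 pc.
At distance d (pc), an angle of θ arcsec spans θ·d AU: s = 105 × 13.569 = 1424.7 AU.

1425 AU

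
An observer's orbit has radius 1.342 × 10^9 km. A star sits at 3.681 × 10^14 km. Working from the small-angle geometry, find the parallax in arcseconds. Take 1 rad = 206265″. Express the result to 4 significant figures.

θ ≈ B/d = (1.342 × 10^9) / (3.681 × 10^14) = 3.6457 × 10^-6 rad.
In arcseconds: 3.6457 × 10^-6 × 206265 = 0.75198″.

0.7520 arcsec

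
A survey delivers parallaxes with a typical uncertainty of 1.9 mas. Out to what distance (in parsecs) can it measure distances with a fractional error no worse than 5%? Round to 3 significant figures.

26.3 pc

σ_d/d = σ_p/p, so the condition is σ_p/p ≤ 0.05, i.e. p ≥ σ_p/0.05.
p_min = 1.9/0.05 = 38 mas = 0.038 arcsec.
d_max = 1/p_min = 1/0.038 = 26.316 pc.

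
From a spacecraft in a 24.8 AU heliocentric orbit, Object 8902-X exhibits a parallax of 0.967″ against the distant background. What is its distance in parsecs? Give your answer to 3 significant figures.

With baseline B (in AU) and parallax p (in arcsec), d = B/p parsecs.
d = 24.8 / 0.967 = 25.646 pc.

25.6 pc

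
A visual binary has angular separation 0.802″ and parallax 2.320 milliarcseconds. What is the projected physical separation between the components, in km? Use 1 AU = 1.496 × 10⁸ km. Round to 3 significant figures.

d = 1/p = 1/0.002320″ = 431.03 pc.
At distance d (pc), an angle of θ arcsec spans θ·d AU: s = 0.802 × 431.03 = 345.69 AU.
= 345.69 × 1.496 × 10⁸ km = 5.1715 × 10^10 km.

5.17 × 10^10 km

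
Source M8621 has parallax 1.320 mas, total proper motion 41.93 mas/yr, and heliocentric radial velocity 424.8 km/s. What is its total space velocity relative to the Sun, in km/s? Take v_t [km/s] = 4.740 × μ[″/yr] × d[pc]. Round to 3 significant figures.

d = 1/p = 1/0.001320″ = 757.58 pc.
μ = 41.93 mas/yr = 0.04193 ″/yr.
v_t = 4.740 μ d = 4.740 × 0.04193 × 757.58 = 150.57 km/s.
v = √(v_r² + v_t²) = √(424.8² + 150.57²) = √203126 = 450.7 km/s.

451 km/s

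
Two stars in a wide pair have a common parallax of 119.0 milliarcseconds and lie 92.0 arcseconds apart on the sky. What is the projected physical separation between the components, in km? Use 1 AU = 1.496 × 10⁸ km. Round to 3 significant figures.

d = 1/p = 1/0.1190″ = 8.4034 pc.
At distance d (pc), an angle of θ arcsec spans θ·d AU: s = 92.0 × 8.4034 = 773.11 AU.
= 773.11 × 1.496 × 10⁸ km = 1.1566 × 10^11 km.

1.16 × 10^11 km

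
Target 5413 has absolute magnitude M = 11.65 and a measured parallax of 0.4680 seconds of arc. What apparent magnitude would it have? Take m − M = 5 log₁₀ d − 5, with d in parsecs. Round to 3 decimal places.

d = 1/p = 1/0.4680″ = 2.1368 pc.
m − M = 5 log₁₀ d − 5 = 5 log₁₀(2.1368) − 5 = 1.6488 − 5 = -3.3512.
m = M + (m − M) = 11.65 + (-3.3512) = 8.299.

m = 8.299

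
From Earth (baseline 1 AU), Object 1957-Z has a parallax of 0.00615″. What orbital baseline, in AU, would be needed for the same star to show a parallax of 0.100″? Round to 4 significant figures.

16.26 AU

Parallax scales linearly with baseline: p ∝ B, so B = p_target / p_Earth × 1 AU.
B = 0.100 / 0.00615 = 16.26 AU.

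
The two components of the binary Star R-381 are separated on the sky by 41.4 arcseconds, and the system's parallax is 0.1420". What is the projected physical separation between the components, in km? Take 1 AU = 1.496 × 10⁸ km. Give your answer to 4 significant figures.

4.362 × 10^10 km

d = 1/p = 1/0.1420″ = 7.0423 pc.
At distance d (pc), an angle of θ arcsec spans θ·d AU: s = 41.4 × 7.0423 = 291.55 AU.
= 291.55 × 1.496 × 10⁸ km = 4.3616 × 10^10 km.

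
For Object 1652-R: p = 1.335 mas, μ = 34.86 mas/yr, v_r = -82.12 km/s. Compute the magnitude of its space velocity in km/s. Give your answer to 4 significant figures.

d = 1/p = 1/0.001335″ = 749.06 pc.
μ = 34.86 mas/yr = 0.03486 ″/yr.
v_t = 4.740 μ d = 4.740 × 0.03486 × 749.06 = 123.77 km/s.
v = √(v_r² + v_t²) = √((-82.12)² + 123.77²) = √22062.7 = 148.54 km/s.

148.5 km/s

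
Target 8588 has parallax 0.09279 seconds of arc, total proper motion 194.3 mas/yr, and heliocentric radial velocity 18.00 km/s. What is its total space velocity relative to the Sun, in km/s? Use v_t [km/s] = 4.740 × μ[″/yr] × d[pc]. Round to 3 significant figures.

d = 1/p = 1/0.09279″ = 10.777 pc.
μ = 194.3 mas/yr = 0.1943 ″/yr.
v_t = 4.740 μ d = 4.740 × 0.1943 × 10.777 = 9.9254 km/s.
v = √(v_r² + v_t²) = √(18.00² + 9.9254²) = √422.514 = 20.555 km/s.

20.6 km/s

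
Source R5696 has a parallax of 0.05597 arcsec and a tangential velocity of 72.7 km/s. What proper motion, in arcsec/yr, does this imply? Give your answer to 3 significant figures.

d = 1/p = 1/0.05597″ = 17.867 pc.
μ = v_t / (4.74 d) = 72.7 / (4.74 × 17.867) = 72.7 / 84.69 = 0.85842 ″/yr.

0.858 arcsec/yr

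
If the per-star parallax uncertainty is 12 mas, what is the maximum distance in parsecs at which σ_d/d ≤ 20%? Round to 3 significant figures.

16.7 pc

σ_d/d = σ_p/p, so the condition is σ_p/p ≤ 0.20, i.e. p ≥ σ_p/0.20.
p_min = 12/0.20 = 60 mas = 0.06 arcsec.
d_max = 1/p_min = 1/0.06 = 16.667 pc.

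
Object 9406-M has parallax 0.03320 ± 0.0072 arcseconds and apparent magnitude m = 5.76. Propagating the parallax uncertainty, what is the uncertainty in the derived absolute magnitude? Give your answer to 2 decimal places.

σ_M = 0.47 mag

M = m − 5 log₁₀ d + 5 = m + 5 log₁₀ p + 5, so ∂M/∂p = 5/(p ln 10).
σ_M = (5/ln 10) · (σ_p/p) = 2.1715 × 0.0072/0.03320 = 2.1715 × 0.21687 = 0.47093.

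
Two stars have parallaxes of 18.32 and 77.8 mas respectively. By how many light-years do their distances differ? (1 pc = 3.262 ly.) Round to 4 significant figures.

136.1 ly

d_A = 1/0.01832″ = 54.585 pc; d_B = 1/0.07780″ = 12.853 pc.
|d_B − d_A| = |12.853 − 54.585| = 41.732 pc = 41.732 × 3.262 ly = 136.13 ly.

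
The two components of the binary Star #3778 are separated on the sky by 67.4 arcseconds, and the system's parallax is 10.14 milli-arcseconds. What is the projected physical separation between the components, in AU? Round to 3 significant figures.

6650 AU

d = 1/p = 1/0.01014″ = 98.619 pc.
At distance d (pc), an angle of θ arcsec spans θ·d AU: s = 67.4 × 98.619 = 6646.9 AU.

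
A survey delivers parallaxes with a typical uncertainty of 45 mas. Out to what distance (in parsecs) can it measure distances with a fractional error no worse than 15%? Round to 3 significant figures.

3.33 pc

σ_d/d = σ_p/p, so the condition is σ_p/p ≤ 0.15, i.e. p ≥ σ_p/0.15.
p_min = 45/0.15 = 300 mas = 0.3 arcsec.
d_max = 1/p_min = 1/0.3 = 3.3333 pc.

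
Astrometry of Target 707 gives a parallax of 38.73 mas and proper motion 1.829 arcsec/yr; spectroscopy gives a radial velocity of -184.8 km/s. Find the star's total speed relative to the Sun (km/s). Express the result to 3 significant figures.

290 km/s

d = 1/p = 1/0.03873″ = 25.82 pc.
v_t = 4.740 μ d = 4.740 × 1.829 × 25.82 = 223.85 km/s.
v = √(v_r² + v_t²) = √((-184.8)² + 223.85²) = √84259.9 = 290.28 km/s.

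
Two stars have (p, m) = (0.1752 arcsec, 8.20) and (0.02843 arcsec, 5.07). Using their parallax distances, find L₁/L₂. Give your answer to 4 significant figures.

L₁/L₂ = 0.001474

d₁ = 1/p₁ = 1/0.1752″ = 5.7078 pc; d₂ = 1/p₂ = 1/0.02843″ = 35.174 pc.
M₁ = m₁ − 5 log₁₀ d₁ + 5 = 8.20 − 3.7823 + 5 = 9.4177.
M₂ = 5.07 − 7.7311 + 5 = 2.3389.
L₁/L₂ = 10^(0.4(M₂ − M₁)) = 10^(0.4 × (-7.0788)) = 10^(-2.83152) = 0.0014739.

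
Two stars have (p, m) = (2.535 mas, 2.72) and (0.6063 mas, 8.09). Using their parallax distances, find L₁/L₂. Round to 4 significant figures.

d₁ = 1/p₁ = 1/0.002535″ = 394.48 pc; d₂ = 1/p₂ = 1/0.0006063″ = 1649.3 pc.
M₁ = m₁ − 5 log₁₀ d₁ + 5 = 2.72 − 12.9801 + 5 = -5.2601.
M₂ = 8.09 − 16.0865 + 5 = -2.9965.
L₁/L₂ = 10^(0.4(M₂ − M₁)) = 10^(0.4 × 2.2636) = 10^0.90544 = 8.0434.

L₁/L₂ = 8.043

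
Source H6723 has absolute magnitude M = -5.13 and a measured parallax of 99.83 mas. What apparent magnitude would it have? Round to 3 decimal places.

m = -5.126

d = 1/p = 1/0.09983″ = 10.017 pc.
m − M = 5 log₁₀ d − 5 = 5 log₁₀(10.017) − 5 = 5.0037 − 5 = 0.0037.
m = M + (m − M) = -5.13 + 0.0037 = -5.126.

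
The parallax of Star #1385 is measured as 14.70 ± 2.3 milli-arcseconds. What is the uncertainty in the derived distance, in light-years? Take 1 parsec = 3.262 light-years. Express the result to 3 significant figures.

d = 1/p, so σ_d = σ_p / p².
σ_d = 0.00230 / (0.01470)² = 0.00230 / 0.00021609 = 10.644 pc = 10.644 × 3.262 ly = 34.721 ly.

34.7 ly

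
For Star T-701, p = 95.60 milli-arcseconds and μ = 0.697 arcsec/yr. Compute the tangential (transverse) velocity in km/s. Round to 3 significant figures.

d = 1/p = 1/0.09560″ = 10.46 pc.
v_t = 4.74 × μ × d = 4.74 × 0.697 × 10.46 = 34.558 km/s.

34.6 km/s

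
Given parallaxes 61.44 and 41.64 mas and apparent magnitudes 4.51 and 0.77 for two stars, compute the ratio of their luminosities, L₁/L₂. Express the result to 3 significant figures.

d₁ = 1/p₁ = 1/0.06144″ = 16.276 pc; d₂ = 1/p₂ = 1/0.04164″ = 24.015 pc.
M₁ = m₁ − 5 log₁₀ d₁ + 5 = 4.51 − 6.0577 + 5 = 3.4523.
M₂ = 0.77 − 6.9024 + 5 = -1.1324.
L₁/L₂ = 10^(0.4(M₂ − M₁)) = 10^(0.4 × (-4.5847)) = 10^(-1.83388) = 0.01466.

L₁/L₂ = 0.0147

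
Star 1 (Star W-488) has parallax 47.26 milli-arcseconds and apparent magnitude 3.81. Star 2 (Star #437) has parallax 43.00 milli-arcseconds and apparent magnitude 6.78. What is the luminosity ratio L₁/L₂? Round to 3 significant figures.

d₁ = 1/p₁ = 1/0.04726″ = 21.16 pc; d₂ = 1/p₂ = 1/0.04300″ = 23.256 pc.
M₁ = m₁ − 5 log₁₀ d₁ + 5 = 3.81 − 6.6276 + 5 = 2.1824.
M₂ = 6.78 − 6.8327 + 5 = 4.9473.
L₁/L₂ = 10^(0.4(M₂ − M₁)) = 10^(0.4 × 2.7649) = 10^1.10596 = 12.763.

L₁/L₂ = 12.8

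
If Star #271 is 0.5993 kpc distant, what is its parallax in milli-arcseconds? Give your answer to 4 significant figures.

1.669 mas

d = 0.5993 kpc = 599.3 pc.
p = 1/d = 1/599.3 = 0.0016686 arcsec.
= 0.0016686 × 1000 = 1.6686 mas.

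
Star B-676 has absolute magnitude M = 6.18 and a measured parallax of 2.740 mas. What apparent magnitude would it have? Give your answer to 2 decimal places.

d = 1/p = 1/0.002740″ = 364.96 pc.
m − M = 5 log₁₀ d − 5 = 5 log₁₀(364.96) − 5 = 12.8112 − 5 = 7.8112.
m = M + (m − M) = 6.18 + 7.8112 = 13.99.

m = 13.99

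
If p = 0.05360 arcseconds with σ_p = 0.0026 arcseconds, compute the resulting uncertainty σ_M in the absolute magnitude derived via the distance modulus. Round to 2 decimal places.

σ_M = 0.11 mag

M = m − 5 log₁₀ d + 5 = m + 5 log₁₀ p + 5, so ∂M/∂p = 5/(p ln 10).
σ_M = (5/ln 10) · (σ_p/p) = 2.1715 × 0.0026/0.05360 = 2.1715 × 0.048507 = 0.10533.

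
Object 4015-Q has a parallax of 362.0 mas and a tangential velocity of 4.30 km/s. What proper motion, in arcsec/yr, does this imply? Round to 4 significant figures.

d = 1/p = 1/0.3620″ = 2.7624 pc.
μ = v_t / (4.74 d) = 4.30 / (4.74 × 2.7624) = 4.30 / 13.094 = 0.32839 ″/yr.

0.3284 arcsec/yr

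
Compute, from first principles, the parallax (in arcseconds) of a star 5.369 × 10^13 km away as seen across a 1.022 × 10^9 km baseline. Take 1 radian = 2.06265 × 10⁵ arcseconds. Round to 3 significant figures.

θ ≈ B/d = (1.022 × 10^9) / (5.369 × 10^13) = 1.9035 × 10^-5 rad.
In arcseconds: 1.9035 × 10^-5 × 206265 = 3.9263″.

3.93 arcsec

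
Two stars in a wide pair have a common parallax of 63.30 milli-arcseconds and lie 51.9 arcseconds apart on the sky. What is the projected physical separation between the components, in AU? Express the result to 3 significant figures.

820 AU

d = 1/p = 1/0.06330″ = 15.798 pc.
At distance d (pc), an angle of θ arcsec spans θ·d AU: s = 51.9 × 15.798 = 819.92 AU.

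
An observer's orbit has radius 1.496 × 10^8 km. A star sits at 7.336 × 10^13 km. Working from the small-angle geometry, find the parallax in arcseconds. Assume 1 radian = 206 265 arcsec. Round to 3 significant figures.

θ ≈ B/d = (1.496 × 10^8) / (7.336 × 10^13) = 2.0393 × 10^-6 rad.
In arcseconds: 2.0393 × 10^-6 × 206265 = 0.42064″.

0.421 arcsec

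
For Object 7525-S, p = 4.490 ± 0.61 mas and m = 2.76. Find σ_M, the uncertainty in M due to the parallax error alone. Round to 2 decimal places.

M = m − 5 log₁₀ d + 5 = m + 5 log₁₀ p + 5, so ∂M/∂p = 5/(p ln 10).
σ_M = (5/ln 10) · (σ_p/p) = 2.1715 × 0.61/4.490 = 2.1715 × 0.13586 = 0.29502.

σ_M = 0.30 mag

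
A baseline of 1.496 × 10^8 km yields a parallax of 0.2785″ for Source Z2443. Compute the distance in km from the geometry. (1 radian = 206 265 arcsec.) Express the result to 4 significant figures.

1.108 × 10^14 km

θ = 0.2785″ = 0.2785/206265 = 1.3502 × 10^-6 rad.
d = B/θ = (1.496 × 10^8) / (1.3502 × 10^-6) = 1.1080 × 10^14 km.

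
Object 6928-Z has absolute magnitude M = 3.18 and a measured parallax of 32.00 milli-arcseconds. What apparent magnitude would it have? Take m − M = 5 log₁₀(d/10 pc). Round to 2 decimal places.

d = 1/p = 1/0.03200″ = 31.25 pc.
m − M = 5 log₁₀ d − 5 = 5 log₁₀(31.25) − 5 = 7.4743 − 5 = 2.4743.
m = M + (m − M) = 3.18 + 2.4743 = 5.65.

m = 5.65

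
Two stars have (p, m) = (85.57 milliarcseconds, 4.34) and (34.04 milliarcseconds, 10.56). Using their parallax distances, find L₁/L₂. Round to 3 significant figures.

d₁ = 1/p₁ = 1/0.08557″ = 11.686 pc; d₂ = 1/p₂ = 1/0.03404″ = 29.377 pc.
M₁ = m₁ − 5 log₁₀ d₁ + 5 = 4.34 − 5.3383 + 5 = 4.0017.
M₂ = 10.56 − 7.3400 + 5 = 8.2200.
L₁/L₂ = 10^(0.4(M₂ − M₁)) = 10^(0.4 × 4.2183) = 10^1.68732 = 48.677.

L₁/L₂ = 48.7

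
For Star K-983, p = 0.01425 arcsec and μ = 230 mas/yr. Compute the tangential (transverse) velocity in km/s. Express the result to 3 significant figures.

76.5 km/s

d = 1/p = 1/0.01425″ = 70.175 pc.
μ = 230 mas/yr = 0.230 ″/yr.
v_t = 4.74 × μ × d = 4.74 × 0.230 × 70.175 = 76.505 km/s.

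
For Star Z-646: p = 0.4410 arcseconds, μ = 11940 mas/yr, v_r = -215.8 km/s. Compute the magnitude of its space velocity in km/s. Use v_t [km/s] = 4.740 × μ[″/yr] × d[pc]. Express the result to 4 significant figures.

d = 1/p = 1/0.4410″ = 2.2676 pc.
μ = 11940 mas/yr = 11.94 ″/yr.
v_t = 4.740 μ d = 4.740 × 11.94 × 2.2676 = 128.34 km/s.
v = √(v_r² + v_t²) = √((-215.8)² + 128.34²) = √63040.8 = 251.08 km/s.

251.1 km/s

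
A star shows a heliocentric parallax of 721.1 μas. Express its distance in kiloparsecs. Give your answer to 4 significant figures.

1.387 kpc

p = 721.1 μas = 0.0007211 arcsec.
d = 1/p = 1/0.0007211 = 1386.8 pc.
= 1.3868 kpc.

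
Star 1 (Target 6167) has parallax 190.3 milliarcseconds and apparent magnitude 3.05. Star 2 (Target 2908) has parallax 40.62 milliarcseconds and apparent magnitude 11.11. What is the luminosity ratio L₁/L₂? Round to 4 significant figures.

d₁ = 1/p₁ = 1/0.1903″ = 5.2549 pc; d₂ = 1/p₂ = 1/0.04062″ = 24.618 pc.
M₁ = m₁ − 5 log₁₀ d₁ + 5 = 3.05 − 3.6028 + 5 = 4.4472.
M₂ = 11.11 − 6.9563 + 5 = 9.1537.
L₁/L₂ = 10^(0.4(M₂ − M₁)) = 10^(0.4 × 4.7065) = 10^1.88260 = 76.313.

L₁/L₂ = 76.31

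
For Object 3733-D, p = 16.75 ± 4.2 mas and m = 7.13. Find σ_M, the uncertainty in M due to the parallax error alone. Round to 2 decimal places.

M = m − 5 log₁₀ d + 5 = m + 5 log₁₀ p + 5, so ∂M/∂p = 5/(p ln 10).
σ_M = (5/ln 10) · (σ_p/p) = 2.1715 × 4.2/16.75 = 2.1715 × 0.25075 = 0.5445.

σ_M = 0.54 mag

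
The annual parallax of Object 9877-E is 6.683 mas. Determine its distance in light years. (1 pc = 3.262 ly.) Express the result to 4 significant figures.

488.1 light years

p = 6.683 mas = 0.006683 arcsec.
d = 1/p = 1/0.006683 = 149.63 pc.
In light-years: 149.63 × 3.262 = 488.09 ly.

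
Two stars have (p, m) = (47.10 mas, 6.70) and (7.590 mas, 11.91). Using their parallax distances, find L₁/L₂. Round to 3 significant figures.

d₁ = 1/p₁ = 1/0.04710″ = 21.231 pc; d₂ = 1/p₂ = 1/0.007590″ = 131.75 pc.
M₁ = m₁ − 5 log₁₀ d₁ + 5 = 6.70 − 6.6349 + 5 = 5.0651.
M₂ = 11.91 − 10.5988 + 5 = 6.3112.
L₁/L₂ = 10^(0.4(M₂ − M₁)) = 10^(0.4 × 1.2461) = 10^0.49844 = 3.1509.

L₁/L₂ = 3.15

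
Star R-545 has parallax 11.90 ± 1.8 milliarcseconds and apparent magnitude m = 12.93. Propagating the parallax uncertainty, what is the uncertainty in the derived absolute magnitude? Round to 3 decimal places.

M = m − 5 log₁₀ d + 5 = m + 5 log₁₀ p + 5, so ∂M/∂p = 5/(p ln 10).
σ_M = (5/ln 10) · (σ_p/p) = 2.1715 × 1.8/11.90 = 2.1715 × 0.15126 = 0.32846.

σ_M = 0.328 mag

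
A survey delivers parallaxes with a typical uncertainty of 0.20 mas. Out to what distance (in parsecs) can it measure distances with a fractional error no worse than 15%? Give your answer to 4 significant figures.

750.0 pc

σ_d/d = σ_p/p, so the condition is σ_p/p ≤ 0.15, i.e. p ≥ σ_p/0.15.
p_min = 0.20/0.15 = 1.3333 mas = 0.0013333 arcsec.
d_max = 1/p_min = 1/0.0013333 = 750.02 pc.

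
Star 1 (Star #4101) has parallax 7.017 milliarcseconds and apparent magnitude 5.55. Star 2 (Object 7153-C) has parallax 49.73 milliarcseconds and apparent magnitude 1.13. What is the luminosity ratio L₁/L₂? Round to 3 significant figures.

d₁ = 1/p₁ = 1/0.007017″ = 142.51 pc; d₂ = 1/p₂ = 1/0.04973″ = 20.109 pc.
M₁ = m₁ − 5 log₁₀ d₁ + 5 = 5.55 − 10.7692 + 5 = -0.2192.
M₂ = 1.13 − 6.5170 + 5 = -0.3870.
L₁/L₂ = 10^(0.4(M₂ − M₁)) = 10^(0.4 × (-0.1678)) = 10^(-0.06712) = 0.8568.

L₁/L₂ = 0.857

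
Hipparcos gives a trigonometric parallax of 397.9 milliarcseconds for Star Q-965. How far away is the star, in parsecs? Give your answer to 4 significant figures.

p = 397.9 milliarcseconds = 0.3979 arcsec.
d = 1/p = 1/0.3979 = 2.5132 pc.

2.513 pc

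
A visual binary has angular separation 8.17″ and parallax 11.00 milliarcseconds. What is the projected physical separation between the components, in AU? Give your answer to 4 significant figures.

d = 1/p = 1/0.01100″ = 90.909 pc.
At distance d (pc), an angle of θ arcsec spans θ·d AU: s = 8.17 × 90.909 = 742.73 AU.

742.7 AU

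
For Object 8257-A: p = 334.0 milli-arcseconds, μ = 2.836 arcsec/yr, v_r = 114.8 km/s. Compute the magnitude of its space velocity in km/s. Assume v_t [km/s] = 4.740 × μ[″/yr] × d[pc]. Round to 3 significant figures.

122 km/s

d = 1/p = 1/0.3340″ = 2.994 pc.
v_t = 4.740 μ d = 4.740 × 2.836 × 2.994 = 40.247 km/s.
v = √(v_r² + v_t²) = √(114.8² + 40.247²) = √14798.9 = 121.65 km/s.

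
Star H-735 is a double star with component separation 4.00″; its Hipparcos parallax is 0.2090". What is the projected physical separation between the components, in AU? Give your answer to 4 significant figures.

19.14 AU

d = 1/p = 1/0.2090″ = 4.7847 pc.
At distance d (pc), an angle of θ arcsec spans θ·d AU: s = 4.00 × 4.7847 = 19.139 AU.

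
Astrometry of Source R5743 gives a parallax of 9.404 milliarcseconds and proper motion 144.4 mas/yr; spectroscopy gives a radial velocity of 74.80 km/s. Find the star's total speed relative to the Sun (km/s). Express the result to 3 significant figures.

d = 1/p = 1/0.009404″ = 106.34 pc.
μ = 144.4 mas/yr = 0.1444 ″/yr.
v_t = 4.740 μ d = 4.740 × 0.1444 × 106.34 = 72.785 km/s.
v = √(v_r² + v_t²) = √(74.80² + 72.785²) = √10892.7 = 104.37 km/s.

104 km/s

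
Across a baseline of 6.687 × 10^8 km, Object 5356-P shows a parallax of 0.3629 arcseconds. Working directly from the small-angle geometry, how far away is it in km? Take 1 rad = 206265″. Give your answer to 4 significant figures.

3.801 × 10^14 km

θ = 0.3629″ = 0.3629/206265 = 1.7594 × 10^-6 rad.
d = B/θ = (6.687 × 10^8) / (1.7594 × 10^-6) = 3.8007 × 10^14 km.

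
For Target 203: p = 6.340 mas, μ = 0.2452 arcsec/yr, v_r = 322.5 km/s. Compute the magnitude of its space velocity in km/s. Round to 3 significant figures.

d = 1/p = 1/0.006340″ = 157.73 pc.
v_t = 4.740 μ d = 4.740 × 0.2452 × 157.73 = 183.32 km/s.
v = √(v_r² + v_t²) = √(322.5² + 183.32²) = √137612 = 370.96 km/s.

371 km/s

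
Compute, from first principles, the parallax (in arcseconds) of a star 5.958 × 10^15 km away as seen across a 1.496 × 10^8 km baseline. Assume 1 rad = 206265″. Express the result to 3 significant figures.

0.00518 arcsec

θ ≈ B/d = (1.496 × 10^8) / (5.958 × 10^15) = 2.5109 × 10^-8 rad.
In arcseconds: 2.5109 × 10^-8 × 206265 = 0.0051791″.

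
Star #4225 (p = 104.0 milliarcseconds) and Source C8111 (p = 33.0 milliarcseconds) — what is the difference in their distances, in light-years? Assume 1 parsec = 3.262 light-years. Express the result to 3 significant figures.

d_A = 1/0.1040″ = 9.6154 pc; d_B = 1/0.03300″ = 30.303 pc.
|d_B − d_A| = |30.303 − 9.6154| = 20.688 pc = 20.688 × 3.262 ly = 67.484 ly.

67.5 ly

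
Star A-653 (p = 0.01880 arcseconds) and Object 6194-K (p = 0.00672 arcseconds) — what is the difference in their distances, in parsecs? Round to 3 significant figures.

95.6 pc

d_A = 1/0.01880″ = 53.191 pc; d_B = 1/0.006720″ = 148.81 pc.
|d_B − d_A| = |148.81 − 53.191| = 95.619 pc.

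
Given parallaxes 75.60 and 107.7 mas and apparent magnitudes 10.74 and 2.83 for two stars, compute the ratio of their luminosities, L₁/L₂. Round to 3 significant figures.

d₁ = 1/p₁ = 1/0.07560″ = 13.228 pc; d₂ = 1/p₂ = 1/0.1077″ = 9.2851 pc.
M₁ = m₁ − 5 log₁₀ d₁ + 5 = 10.74 − 5.6075 + 5 = 10.1325.
M₂ = 2.83 − 4.8389 + 5 = 2.9911.
L₁/L₂ = 10^(0.4(M₂ − M₁)) = 10^(0.4 × (-7.1414)) = 10^(-2.85656) = 0.0013914.

L₁/L₂ = 0.00139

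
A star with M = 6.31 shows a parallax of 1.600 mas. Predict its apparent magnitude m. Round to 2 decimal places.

d = 1/p = 1/0.001600″ = 625 pc.
m − M = 5 log₁₀ d − 5 = 5 log₁₀(625) − 5 = 13.9794 − 5 = 8.9794.
m = M + (m − M) = 6.31 + 8.9794 = 15.29.

m = 15.29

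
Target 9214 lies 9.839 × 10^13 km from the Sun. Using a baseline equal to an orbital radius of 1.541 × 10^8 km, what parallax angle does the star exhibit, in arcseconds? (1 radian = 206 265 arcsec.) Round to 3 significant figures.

0.323 arcsec

θ ≈ B/d = (1.541 × 10^8) / (9.839 × 10^13) = 1.5662 × 10^-6 rad.
In arcseconds: 1.5662 × 10^-6 × 206265 = 0.32305″.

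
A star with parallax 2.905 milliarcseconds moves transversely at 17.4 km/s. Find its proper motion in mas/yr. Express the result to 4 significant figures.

10.66 mas/yr

d = 1/p = 1/0.002905″ = 344.23 pc.
μ = v_t / (4.74 d) = 17.4 / (4.74 × 344.23) = 17.4 / 1631.7 = 0.010664 ″/yr = 10.664 mas/yr.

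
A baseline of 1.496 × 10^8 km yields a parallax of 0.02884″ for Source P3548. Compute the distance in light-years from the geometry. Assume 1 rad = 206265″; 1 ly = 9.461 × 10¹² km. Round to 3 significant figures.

θ = 0.02884″ = 0.02884/206265 = 1.3982 × 10^-7 rad.
d = B/θ = (1.496 × 10^8) / (1.3982 × 10^-7) = 1.0699 × 10^15 km = (1.0699 × 10^15) / (9.461 × 10^12) ly = 113.09 ly.

113 ly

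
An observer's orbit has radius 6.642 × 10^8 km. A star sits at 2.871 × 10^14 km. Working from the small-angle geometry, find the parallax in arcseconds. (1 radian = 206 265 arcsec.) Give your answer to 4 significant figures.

θ ≈ B/d = (6.642 × 10^8) / (2.871 × 10^14) = 2.3135 × 10^-6 rad.
In arcseconds: 2.3135 × 10^-6 × 206265 = 0.47719″.

0.4772 arcsec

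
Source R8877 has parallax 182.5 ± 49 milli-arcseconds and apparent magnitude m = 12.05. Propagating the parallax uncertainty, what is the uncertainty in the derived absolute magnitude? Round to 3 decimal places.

M = m − 5 log₁₀ d + 5 = m + 5 log₁₀ p + 5, so ∂M/∂p = 5/(p ln 10).
σ_M = (5/ln 10) · (σ_p/p) = 2.1715 × 49/182.5 = 2.1715 × 0.26849 = 0.58303.

σ_M = 0.583 mag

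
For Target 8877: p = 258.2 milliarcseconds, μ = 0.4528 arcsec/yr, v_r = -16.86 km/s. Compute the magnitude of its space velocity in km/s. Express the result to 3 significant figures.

d = 1/p = 1/0.2582″ = 3.873 pc.
v_t = 4.740 μ d = 4.740 × 0.4528 × 3.873 = 8.3125 km/s.
v = √(v_r² + v_t²) = √((-16.86)² + 8.3125²) = √353.357 = 18.798 km/s.

18.8 km/s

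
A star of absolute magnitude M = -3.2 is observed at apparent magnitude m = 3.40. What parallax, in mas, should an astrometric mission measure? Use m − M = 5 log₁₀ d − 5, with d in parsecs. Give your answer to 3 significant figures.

m − M = 3.40 − (-3.2) = 6.60.
d = 10^((m−M)/5 + 1) = 10^2.320 = 208.93 pc.
p = 1/d = 1/208.93 = 0.0047863 arcsec = 4.7863 mas.

4.79 mas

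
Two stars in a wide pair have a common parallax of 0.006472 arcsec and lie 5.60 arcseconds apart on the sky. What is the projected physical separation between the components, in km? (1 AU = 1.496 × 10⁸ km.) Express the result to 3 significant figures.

d = 1/p = 1/0.006472″ = 154.51 pc.
At distance d (pc), an angle of θ arcsec spans θ·d AU: s = 5.60 × 154.51 = 865.26 AU.
= 865.26 × 1.496 × 10⁸ km = 1.2944 × 10^11 km.

1.29 × 10^11 km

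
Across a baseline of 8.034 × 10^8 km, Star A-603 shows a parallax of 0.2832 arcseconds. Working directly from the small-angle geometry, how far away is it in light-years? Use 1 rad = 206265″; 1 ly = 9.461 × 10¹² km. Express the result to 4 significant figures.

61.85 ly

θ = 0.2832″ = 0.2832/206265 = 1.3730 × 10^-6 rad.
d = B/θ = (8.034 × 10^8) / (1.3730 × 10^-6) = 5.8514 × 10^14 km = (5.8514 × 10^14) / (9.461 × 10^12) ly = 61.848 ly.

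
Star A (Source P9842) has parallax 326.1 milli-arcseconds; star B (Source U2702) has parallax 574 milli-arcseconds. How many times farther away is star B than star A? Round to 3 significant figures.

Since d = 1/p, d_B/d_A = p_A/p_B.
= 326.1 / 574 = 0.56812.

0.568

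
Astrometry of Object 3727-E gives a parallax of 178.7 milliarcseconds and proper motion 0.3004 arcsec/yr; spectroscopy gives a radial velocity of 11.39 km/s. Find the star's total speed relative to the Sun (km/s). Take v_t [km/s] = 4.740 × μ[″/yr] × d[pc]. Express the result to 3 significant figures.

13.9 km/s

d = 1/p = 1/0.1787″ = 5.596 pc.
v_t = 4.740 μ d = 4.740 × 0.3004 × 5.596 = 7.9681 km/s.
v = √(v_r² + v_t²) = √(11.39² + 7.9681²) = √193.223 = 13.9 km/s.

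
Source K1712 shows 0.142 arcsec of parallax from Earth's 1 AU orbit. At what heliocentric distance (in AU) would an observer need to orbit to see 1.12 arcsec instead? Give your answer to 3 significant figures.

7.89 AU

Parallax scales linearly with baseline: p ∝ B, so B = p_target / p_Earth × 1 AU.
B = 1.12 / 0.142 = 7.8873 AU.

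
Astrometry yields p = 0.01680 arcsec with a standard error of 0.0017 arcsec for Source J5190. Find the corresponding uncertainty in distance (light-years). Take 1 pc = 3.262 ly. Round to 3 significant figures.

19.6 ly

d = 1/p, so σ_d = σ_p / p².
σ_d = 0.00170 / (0.01680)² = 0.00170 / 0.00028224 = 6.0232 pc = 6.0232 × 3.262 ly = 19.648 ly.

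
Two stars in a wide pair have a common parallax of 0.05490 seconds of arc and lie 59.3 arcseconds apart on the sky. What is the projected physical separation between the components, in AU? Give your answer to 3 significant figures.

1080 AU

d = 1/p = 1/0.05490″ = 18.215 pc.
At distance d (pc), an angle of θ arcsec spans θ·d AU: s = 59.3 × 18.215 = 1080.1 AU.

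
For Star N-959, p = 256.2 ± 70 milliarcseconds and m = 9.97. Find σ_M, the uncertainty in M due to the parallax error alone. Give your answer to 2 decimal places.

M = m − 5 log₁₀ d + 5 = m + 5 log₁₀ p + 5, so ∂M/∂p = 5/(p ln 10).
σ_M = (5/ln 10) · (σ_p/p) = 2.1715 × 70/256.2 = 2.1715 × 0.27322 = 0.5933.

σ_M = 0.59 mag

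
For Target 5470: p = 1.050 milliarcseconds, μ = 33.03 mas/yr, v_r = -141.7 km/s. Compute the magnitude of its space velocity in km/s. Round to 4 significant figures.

205.7 km/s

d = 1/p = 1/0.001050″ = 952.38 pc.
μ = 33.03 mas/yr = 0.03303 ″/yr.
v_t = 4.740 μ d = 4.740 × 0.03303 × 952.38 = 149.11 km/s.
v = √(v_r² + v_t²) = √((-141.7)² + 149.11²) = √42312.7 = 205.7 km/s.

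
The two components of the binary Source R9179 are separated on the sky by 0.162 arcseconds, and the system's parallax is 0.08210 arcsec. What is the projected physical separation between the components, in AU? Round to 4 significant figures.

1.973 AU

d = 1/p = 1/0.08210″ = 12.18 pc.
At distance d (pc), an angle of θ arcsec spans θ·d AU: s = 0.162 × 12.18 = 1.9732 AU.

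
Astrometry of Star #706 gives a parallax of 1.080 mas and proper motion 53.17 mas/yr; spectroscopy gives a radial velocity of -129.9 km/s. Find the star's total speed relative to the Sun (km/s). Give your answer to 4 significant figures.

267.1 km/s

d = 1/p = 1/0.001080″ = 925.93 pc.
μ = 53.17 mas/yr = 0.05317 ″/yr.
v_t = 4.740 μ d = 4.740 × 0.05317 × 925.93 = 233.36 km/s.
v = √(v_r² + v_t²) = √((-129.9)² + 233.36²) = √71330.9 = 267.08 km/s.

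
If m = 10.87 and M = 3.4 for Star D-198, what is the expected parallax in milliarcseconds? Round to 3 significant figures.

3.21 mas

m − M = 10.87 − 3.4 = 7.47.
d = 10^((m−M)/5 + 1) = 10^2.494 = 311.89 pc.
p = 1/d = 1/311.89 = 0.0032063 arcsec = 3.2063 mas.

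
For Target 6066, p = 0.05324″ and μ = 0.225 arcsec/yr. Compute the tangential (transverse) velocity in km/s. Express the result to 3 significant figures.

d = 1/p = 1/0.05324″ = 18.783 pc.
v_t = 4.74 × μ × d = 4.74 × 0.225 × 18.783 = 20.032 km/s.

20.0 km/s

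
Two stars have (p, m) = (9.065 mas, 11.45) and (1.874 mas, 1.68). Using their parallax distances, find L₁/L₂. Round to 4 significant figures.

L₁/L₂ = 5.282 × 10^-6

d₁ = 1/p₁ = 1/0.009065″ = 110.31 pc; d₂ = 1/p₂ = 1/0.001874″ = 533.62 pc.
M₁ = m₁ − 5 log₁₀ d₁ + 5 = 11.45 − 10.2131 + 5 = 6.2369.
M₂ = 1.68 − 13.6362 + 5 = -6.9562.
L₁/L₂ = 10^(0.4(M₂ − M₁)) = 10^(0.4 × (-13.1931)) = 10^(-5.27724) = 0.0000052815.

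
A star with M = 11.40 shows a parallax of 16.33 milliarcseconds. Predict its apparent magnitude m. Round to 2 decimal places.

m = 15.34

d = 1/p = 1/0.01633″ = 61.237 pc.
m − M = 5 log₁₀ d − 5 = 5 log₁₀(61.237) − 5 = 8.9351 − 5 = 3.9351.
m = M + (m − M) = 11.40 + 3.9351 = 15.34.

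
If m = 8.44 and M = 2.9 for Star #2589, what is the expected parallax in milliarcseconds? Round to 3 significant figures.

m − M = 8.44 − 2.9 = 5.54.
d = 10^((m−M)/5 + 1) = 10^2.108 = 128.23 pc.
p = 1/d = 1/128.23 = 0.0077985 arcsec = 7.7985 mas.

7.80 mas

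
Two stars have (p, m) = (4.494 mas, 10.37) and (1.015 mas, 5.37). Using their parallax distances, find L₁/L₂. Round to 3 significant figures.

d₁ = 1/p₁ = 1/0.004494″ = 222.52 pc; d₂ = 1/p₂ = 1/0.001015″ = 985.22 pc.
M₁ = m₁ − 5 log₁₀ d₁ + 5 = 10.37 − 11.7368 + 5 = 3.6332.
M₂ = 5.37 − 14.9677 + 5 = -4.5977.
L₁/L₂ = 10^(0.4(M₂ − M₁)) = 10^(0.4 × (-8.2309)) = 10^(-3.29236) = 0.00051008.

L₁/L₂ = 0.000510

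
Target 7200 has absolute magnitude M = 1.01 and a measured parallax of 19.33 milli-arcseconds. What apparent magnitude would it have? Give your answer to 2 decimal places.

d = 1/p = 1/0.01933″ = 51.733 pc.
m − M = 5 log₁₀ d − 5 = 5 log₁₀(51.733) − 5 = 8.5688 − 5 = 3.5688.
m = M + (m − M) = 1.01 + 3.5688 = 4.58.

m = 4.58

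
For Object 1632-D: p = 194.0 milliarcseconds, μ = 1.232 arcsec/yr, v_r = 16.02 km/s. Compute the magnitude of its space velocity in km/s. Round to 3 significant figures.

34.1 km/s

d = 1/p = 1/0.1940″ = 5.1546 pc.
v_t = 4.740 μ d = 4.740 × 1.232 × 5.1546 = 30.101 km/s.
v = √(v_r² + v_t²) = √(16.02² + 30.101²) = √1162.71 = 34.099 km/s.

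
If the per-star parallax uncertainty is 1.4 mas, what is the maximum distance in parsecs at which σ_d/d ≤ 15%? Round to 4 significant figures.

σ_d/d = σ_p/p, so the condition is σ_p/p ≤ 0.15, i.e. p ≥ σ_p/0.15.
p_min = 1.4/0.15 = 9.3333 mas = 0.0093333 arcsec.
d_max = 1/p_min = 1/0.0093333 = 107.14 pc.

107.1 pc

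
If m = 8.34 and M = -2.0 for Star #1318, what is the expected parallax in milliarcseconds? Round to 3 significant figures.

m − M = 8.34 − (-2.0) = 10.34.
d = 10^((m−M)/5 + 1) = 10^3.068 = 1169.5 pc.
p = 1/d = 1/1169.5 = 0.00085507 arcsec = 0.85507 mas.

0.855 mas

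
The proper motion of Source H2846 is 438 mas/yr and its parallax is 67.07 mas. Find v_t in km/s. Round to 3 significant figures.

d = 1/p = 1/0.06707″ = 14.91 pc.
μ = 438 mas/yr = 0.438 ″/yr.
v_t = 4.74 × μ × d = 4.74 × 0.438 × 14.91 = 30.955 km/s.

31.0 km/s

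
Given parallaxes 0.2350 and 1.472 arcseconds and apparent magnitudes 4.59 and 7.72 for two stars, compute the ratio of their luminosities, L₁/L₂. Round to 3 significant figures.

L₁/L₂ = 701

d₁ = 1/p₁ = 1/0.2350″ = 4.2553 pc; d₂ = 1/p₂ = 1/1.472″ = 0.67935 pc.
M₁ = m₁ − 5 log₁₀ d₁ + 5 = 4.59 − 3.1447 + 5 = 6.4453.
M₂ = 7.72 − (-0.8395) + 5 = 13.5595.
L₁/L₂ = 10^(0.4(M₂ − M₁)) = 10^(0.4 × 7.1142) = 10^2.84568 = 700.94.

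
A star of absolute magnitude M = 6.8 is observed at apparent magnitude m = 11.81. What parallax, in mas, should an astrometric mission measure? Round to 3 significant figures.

9.95 mas

m − M = 11.81 − 6.8 = 5.01.
d = 10^((m−M)/5 + 1) = 10^2.002 = 100.46 pc.
p = 1/d = 1/100.46 = 0.0099542 arcsec = 9.9542 mas.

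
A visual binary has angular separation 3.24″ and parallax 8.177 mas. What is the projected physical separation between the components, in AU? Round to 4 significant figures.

396.2 AU

d = 1/p = 1/0.008177″ = 122.29 pc.
At distance d (pc), an angle of θ arcsec spans θ·d AU: s = 3.24 × 122.29 = 396.22 AU.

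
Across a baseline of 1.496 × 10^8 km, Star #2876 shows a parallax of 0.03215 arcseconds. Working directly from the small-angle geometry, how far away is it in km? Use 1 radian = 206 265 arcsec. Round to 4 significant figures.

9.598 × 10^14 km

θ = 0.03215″ = 0.03215/206265 = 1.5587 × 10^-7 rad.
d = B/θ = (1.496 × 10^8) / (1.5587 × 10^-7) = 9.5977 × 10^14 km.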